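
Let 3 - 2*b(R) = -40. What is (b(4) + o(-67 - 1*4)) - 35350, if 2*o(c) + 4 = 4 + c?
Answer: -35364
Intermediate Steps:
b(R) = 43/2 (b(R) = 3/2 - 1/2*(-40) = 3/2 + 20 = 43/2)
o(c) = c/2 (o(c) = -2 + (4 + c)/2 = -2 + (2 + c/2) = c/2)
(b(4) + o(-67 - 1*4)) - 35350 = (43/2 + (-67 - 1*4)/2) - 35350 = (43/2 + (-67 - 4)/2) - 35350 = (43/2 + (1/2)*(-71)) - 35350 = (43/2 - 71/2) - 35350 = -14 - 35350 = -35364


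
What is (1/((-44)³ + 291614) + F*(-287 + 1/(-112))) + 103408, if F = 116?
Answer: 28947664157/412860 ≈ 70115.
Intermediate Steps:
(1/((-44)³ + 291614) + F*(-287 + 1/(-112))) + 103408 = (1/((-44)³ + 291614) + 116*(-287 + 1/(-112))) + 103408 = (1/(-85184 + 291614) + 116*(-287 - 1/112)) + 103408 = (1/206430 + 116*(-32145/112)) + 103408 = (1/206430 - 932205/28) + 103408 = -13745362723/412860 + 103408 = 28947664157/412860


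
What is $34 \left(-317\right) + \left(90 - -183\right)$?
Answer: $-10505$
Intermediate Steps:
$34 \left(-317\right) + \left(90 - -183\right) = -10778 + \left(90 + 183\right) = -10778 + 273 = -10505$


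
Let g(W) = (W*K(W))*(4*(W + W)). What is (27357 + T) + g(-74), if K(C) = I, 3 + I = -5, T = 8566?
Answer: -314541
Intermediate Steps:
I = -8 (I = -3 - 5 = -8)
K(C) = -8
g(W) = -64*W² (g(W) = (W*(-8))*(4*(W + W)) = (-8*W)*(4*(2*W)) = (-8*W)*(8*W) = -64*W²)
(27357 + T) + g(-74) = (27357 + 8566) - 64*(-74)² = 35923 - 64*5476 = 35923 - 350464 = -314541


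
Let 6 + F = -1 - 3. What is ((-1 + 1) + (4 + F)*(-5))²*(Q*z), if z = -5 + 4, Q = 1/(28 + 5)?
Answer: -300/11 ≈ -27.273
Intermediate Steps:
F = -10 (F = -6 + (-1 - 3) = -6 - 4 = -10)
Q = 1/33 ≈ 0.030303
z = -1
((-1 + 1) + (4 + F)*(-5))²*(Q*z) = ((-1 + 1) + (4 - 10)*(-5))²*((1/33)*(-1)) = (0 - 6*(-5))²*(-1/33) = (0 + 30)²*(-1/33) = 30²*(-1/33) = 900*(-1/33) = -300/11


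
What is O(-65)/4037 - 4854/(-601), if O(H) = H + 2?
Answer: 19557735/2426237 ≈ 8.0609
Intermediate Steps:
O(H) = 2 + H
O(-65)/4037 - 4854/(-601) = (2 - 65)/4037 - 4854/(-601) = -63*1/4037 - 4854*(-1/601) = -63/4037 + 4854/601 = 19557735/2426237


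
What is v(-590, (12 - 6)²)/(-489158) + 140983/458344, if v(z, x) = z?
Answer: 34616692637/112101317176 ≈ 0.30880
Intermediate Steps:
v(-590, (12 - 6)²)/(-489158) + 140983/458344 = -590/(-489158) + 140983/458344 = -590*(-1/489158) + 140983*(1/458344) = 295/244579 + 140983/458344 = 34616692637/112101317176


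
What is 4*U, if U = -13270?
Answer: -53080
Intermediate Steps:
4*U = 4*(-13270) = -53080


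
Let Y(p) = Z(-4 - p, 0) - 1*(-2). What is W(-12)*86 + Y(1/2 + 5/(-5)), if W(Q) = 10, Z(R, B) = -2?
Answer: 860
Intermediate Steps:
Y(p) = 0 (Y(p) = -2 - 1*(-2) = -2 + 2 = 0)
W(-12)*86 + Y(1/2 + 5/(-5)) = 10*86 + 0 = 860 + 0 = 860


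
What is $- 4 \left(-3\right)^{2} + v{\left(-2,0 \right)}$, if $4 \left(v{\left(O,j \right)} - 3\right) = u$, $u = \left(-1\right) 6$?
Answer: $- \frac{69}{2} \approx -34.5$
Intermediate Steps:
$u = -6$
$v{\left(O,j \right)} = \frac{3}{2}$ ($v{\left(O,j \right)} = 3 + \frac{1}{4} \left(-6\right) = 3 - \frac{3}{2} = \frac{3}{2}$)
$- 4 \left(-3\right)^{2} + v{\left(-2,0 \right)} = - 4 \left(-3\right)^{2} + \frac{3}{2} = \left(-4\right) 9 + \frac{3}{2} = -36 + \frac{3}{2} = - \frac{69}{2}$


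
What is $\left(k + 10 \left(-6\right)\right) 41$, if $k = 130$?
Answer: $2870$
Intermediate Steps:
$\left(k + 10 \left(-6\right)\right) 41 = \left(130 + 10 \left(-6\right)\right) 41 = \left(130 - 60\right) 41 = 70 \cdot 41 = 2870$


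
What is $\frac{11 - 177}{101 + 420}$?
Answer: $- \frac{166}{521} \approx -0.31862$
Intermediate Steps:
$\frac{11 - 177}{101 + 420} = - \frac{166}{521}$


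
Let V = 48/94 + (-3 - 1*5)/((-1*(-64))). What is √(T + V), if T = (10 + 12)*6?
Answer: √4679038/188 ≈ 11.506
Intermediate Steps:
V = 145/376 (V = 48*(1/94) + (-3 - 5)/64 = 24/47 - 8*1/64 = 24/47 - ⅛ = 145/376 ≈ 0.38564)
T = 132 (T = 22*6 = 132)
√(T + V) = √(132 + 145/376) = √(49777/376) = √4679038/188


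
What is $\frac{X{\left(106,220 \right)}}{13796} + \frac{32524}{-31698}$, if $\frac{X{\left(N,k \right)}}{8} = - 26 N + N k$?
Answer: $\frac{595750034}{54663201} \approx 10.899$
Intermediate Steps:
$X{\left(N,k \right)} = - 208 N + 8 N k$ ($X{\left(N,k \right)} = 8 \left(- 26 N + N k\right) = - 208 N + 8 N k$)
$\frac{X{\left(106,220 \right)}}{13796} + \frac{32524}{-31698} = \frac{8 \cdot 106 \left(-26 + 220\right)}{13796} + \frac{32524}{-31698} = 8 \cdot 106 \cdot 194 \cdot \frac{1}{13796} + 32524 \left(- \frac{1}{31698}\right) = 164512 \cdot \frac{1}{13796} - \frac{16262}{15849} = \frac{41128}{3449} - \frac{16262}{15849} = \frac{595750034}{54663201}$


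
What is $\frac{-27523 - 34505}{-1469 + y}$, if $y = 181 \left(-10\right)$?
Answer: $\frac{20676}{1093} \approx 18.917$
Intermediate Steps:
$y = -1810$
$\frac{-27523 - 34505}{-1469 + y} = \frac{-27523 - 34505}{-1469 - 1810} = - \frac{62028}{-3279} = \left(-62028\right) \left(- \frac{1}{3279}\right) = \frac{20676}{1093}$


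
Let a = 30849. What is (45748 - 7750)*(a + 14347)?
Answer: 1717357608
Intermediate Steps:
(45748 - 7750)*(a + 14347) = (45748 - 7750)*(30849 + 14347) = 37998*45196 = 1717357608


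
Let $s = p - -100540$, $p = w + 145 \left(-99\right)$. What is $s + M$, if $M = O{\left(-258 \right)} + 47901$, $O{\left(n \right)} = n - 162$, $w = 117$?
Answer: $133783$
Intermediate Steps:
$O{\left(n \right)} = -162 + n$ ($O{\left(n \right)} = n - 162 = -162 + n$)
$p = -14238$ ($p = 117 + 145 \left(-99\right) = 117 - 14355 = -14238$)
$s = 86302$ ($s = -14238 - -100540 = -14238 + 100540 = 86302$)
$M = 47481$ ($M = \left(-162 - 258\right) + 47901 = -420 + 47901 = 47481$)
$s + M = 86302 + 47481 = 133783$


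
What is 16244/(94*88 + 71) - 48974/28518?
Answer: 9109385/39654279 ≈ 0.22972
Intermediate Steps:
16244/(94*88 + 71) - 48974/28518 = 16244/(8272 + 71) - 48974*1/28518 = 16244/8343 - 24487/14259 = 9109385/39654279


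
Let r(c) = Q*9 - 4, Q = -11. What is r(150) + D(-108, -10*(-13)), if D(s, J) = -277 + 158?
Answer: -222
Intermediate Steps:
D(s, J) = -119
r(c) = -103 (r(c) = -11*9 - 4 = -99 - 4 = -103)
r(150) + D(-108, -10*(-13)) = -103 - 119 = -222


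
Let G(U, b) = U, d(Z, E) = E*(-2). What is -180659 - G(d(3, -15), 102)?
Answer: -180689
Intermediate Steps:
d(Z, E) = -2*E
-180659 - G(d(3, -15), 102) = -180659 - (-2)*(-15) = -180659 - 1*30 = -180659 - 30 = -180689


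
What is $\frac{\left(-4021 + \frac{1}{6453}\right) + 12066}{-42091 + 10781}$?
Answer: $- \frac{25957193}{101021715} \approx -0.25695$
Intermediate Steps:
$\frac{\left(-4021 + \frac{1}{6453}\right) + 12066}{-42091 + 10781} = \frac{\left(-4021 + \frac{1}{6453}\right) + 12066}{-31310} = \left(- \frac{25947512}{6453} + 12066\right) \left(- \frac{1}{31310}\right) = \frac{51914386}{6453} \left(- \frac{1}{31310}\right) = - \frac{25957193}{101021715}$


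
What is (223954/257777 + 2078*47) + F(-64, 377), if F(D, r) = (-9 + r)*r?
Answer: 60939222308/257777 ≈ 2.3640e+5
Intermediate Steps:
F(D, r) = r*(-9 + r)
(223954/257777 + 2078*47) + F(-64, 377) = (223954/257777 + 2078*47) + 377*(-9 + 377) = (223954*(1/257777) + 97666) + 377*368 = (223954/257777 + 97666) + 138736 = 25176272436/257777 + 138736 = 60939222308/257777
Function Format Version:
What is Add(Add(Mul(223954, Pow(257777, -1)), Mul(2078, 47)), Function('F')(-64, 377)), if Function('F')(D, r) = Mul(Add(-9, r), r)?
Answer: Rational(60939222308, 257777) ≈ 2.3640e+5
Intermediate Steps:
Function('F')(D, r) = Mul(r, Add(-9, r))
Add(Add(Mul(223954, Pow(257777, -1)), Mul(2078, 47)), Function('F')(-64, 377)) = Add(Add(Mul(223954, Pow(257777, -1)), Mul(2078, 47)), Mul(377, Add(-9, 377))) = Add(Add(Mul(223954, Rational(1, 257777)), 97666), Mul(377, 368)) = Add(Add(Rational(223954, 257777), 97666), 138736) = Add(Rational(25176272436, 257777), 138736) = Rational(60939222308, 257777)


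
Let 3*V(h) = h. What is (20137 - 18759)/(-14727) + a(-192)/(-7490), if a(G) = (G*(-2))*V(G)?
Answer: 175804766/55152615 ≈ 3.1876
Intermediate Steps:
V(h) = h/3
a(G) = -2*G²/3 (a(G) = (G*(-2))*(G/3) = (-2*G)*(G/3) = -2*G²/3)
(20137 - 18759)/(-14727) + a(-192)/(-7490) = (20137 - 18759)/(-14727) - ⅔*(-192)²/(-7490) = 1378*(-1/14727) - ⅔*36864*(-1/7490) = -1378/14727 - 24576*(-1/7490) = -1378/14727 + 12288/3745 = 175804766/55152615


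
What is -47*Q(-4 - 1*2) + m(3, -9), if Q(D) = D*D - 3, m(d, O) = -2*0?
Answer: -1551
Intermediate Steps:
m(d, O) = 0
Q(D) = -3 + D**2 (Q(D) = D**2 - 3 = -3 + D**2)
-47*Q(-4 - 1*2) + m(3, -9) = -47*(-3 + (-4 - 1*2)**2) + 0 = -47*(-3 + (-4 - 2)**2) + 0 = -47*(-3 + (-6)**2) + 0 = -47*(-3 + 36) + 0 = -47*33 + 0 = -1551 + 0 = -1551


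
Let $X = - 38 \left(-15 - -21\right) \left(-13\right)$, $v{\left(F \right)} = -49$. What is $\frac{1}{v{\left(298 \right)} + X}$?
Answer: $\frac{1}{2915} \approx 0.00034305$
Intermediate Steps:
$X = 2964$ ($X = - 38 \left(-15 + 21\right) \left(-13\right) = \left(-38\right) 6 \left(-13\right) = \left(-228\right) \left(-13\right) = 2964$)
$\frac{1}{v{\left(298 \right)} + X} = \frac{1}{-49 + 2964} = \frac{1}{2915}$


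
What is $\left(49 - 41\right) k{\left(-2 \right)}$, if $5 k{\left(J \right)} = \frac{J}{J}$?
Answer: $\frac{8}{5} \approx 1.6$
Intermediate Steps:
$k{\left(J \right)} = \frac{1}{5}$ ($k{\left(J \right)} = \frac{J \frac{1}{J}}{5} = \frac{1}{5} \cdot 1 = \frac{1}{5}$)
$\left(49 - 41\right) k{\left(-2 \right)} = \left(49 - 41\right) \frac{1}{5} = 8 \cdot \frac{1}{5} = \frac{8}{5}$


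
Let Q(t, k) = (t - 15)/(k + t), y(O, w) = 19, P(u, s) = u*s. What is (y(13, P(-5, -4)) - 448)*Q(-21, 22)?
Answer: 15444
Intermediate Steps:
P(u, s) = s*u
Q(t, k) = (-15 + t)/(k + t)
(y(13, P(-5, -4)) - 448)*Q(-21, 22) = (19 - 448)*((-15 - 21)/(22 - 21)) = -429*(-36)/1 = -429*(-36) = 15444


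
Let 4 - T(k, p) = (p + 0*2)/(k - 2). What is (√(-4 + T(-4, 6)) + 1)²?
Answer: 4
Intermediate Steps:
T(k, p) = 4 - p/(-2 + k) (T(k, p) = 4 - (p + 0*2)/(k - 2) = 4 - (p + 0)/(-2 + k) = 4 - p/(-2 + k))
(√(-4 + T(-4, 6)) + 1)² = (√(-4 + (-8 - 1*6 + 4*(-4))/(-2 - 4)) + 1)² = (√(-4 + (-8 - 6 - 16)/(-6)) + 1)² = (√(-4 - ⅙*(-30)) + 1)² = (√(-4 + 5) + 1)² = (√1 + 1)² = (1 + 1)² = 2² = 4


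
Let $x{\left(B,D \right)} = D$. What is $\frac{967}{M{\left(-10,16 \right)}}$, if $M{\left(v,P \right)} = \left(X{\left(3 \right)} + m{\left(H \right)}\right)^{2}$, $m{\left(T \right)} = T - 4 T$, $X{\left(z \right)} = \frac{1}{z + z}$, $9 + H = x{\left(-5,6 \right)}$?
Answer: $\frac{34812}{3025} \approx 11.508$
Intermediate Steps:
$H = -3$ ($H = -9 + 6 = -3$)
$X{\left(z \right)} = \frac{1}{2 z}$
$m{\left(T \right)} = - 3 T$
$M{\left(v,P \right)} = \frac{3025}{36}$ ($M{\left(v,P \right)} = \left(\frac{1}{2 \cdot 3} - -9\right)^{2} = \left(\frac{1}{2} \cdot \frac{1}{3} + 9\right)^{2} = \left(\frac{1}{6} + 9\right)^{2} = \left(\frac{55}{6}\right)^{2} = \frac{3025}{36}$)
$\frac{967}{M{\left(-10,16 \right)}} = \frac{967}{\frac{3025}{36}} = 967 \cdot \frac{36}{3025} = \frac{34812}{3025}$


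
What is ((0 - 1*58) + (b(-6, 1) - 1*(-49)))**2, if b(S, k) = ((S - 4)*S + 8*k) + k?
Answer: 3600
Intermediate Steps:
b(S, k) = 9*k + S*(-4 + S) (b(S, k) = ((-4 + S)*S + 8*k) + k = (S*(-4 + S) + 8*k) + k = (8*k + S*(-4 + S)) + k = 9*k + S*(-4 + S))
((0 - 1*58) + (b(-6, 1) - 1*(-49)))**2 = ((0 - 1*58) + (((-6)**2 - 4*(-6) + 9*1) - 1*(-49)))**2 = ((0 - 58) + ((36 + 24 + 9) + 49))**2 = (-58 + (69 + 49))**2 = (-58 + 118)**2 = 60**2 = 3600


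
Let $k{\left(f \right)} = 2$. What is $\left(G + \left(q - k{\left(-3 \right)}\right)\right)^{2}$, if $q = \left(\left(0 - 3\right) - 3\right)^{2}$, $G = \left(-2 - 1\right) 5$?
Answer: $361$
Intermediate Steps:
$G = -15$ ($G = \left(-3\right) 5 = -15$)
$q = 36$ ($q = \left(-3 - 3\right)^{2} = \left(-6\right)^{2} = 36$)
$\left(G + \left(q - k{\left(-3 \right)}\right)\right)^{2} = \left(-15 + \left(36 - 2\right)\right)^{2} = \left(-15 + 34\right)^{2} = 19^{2} = 361$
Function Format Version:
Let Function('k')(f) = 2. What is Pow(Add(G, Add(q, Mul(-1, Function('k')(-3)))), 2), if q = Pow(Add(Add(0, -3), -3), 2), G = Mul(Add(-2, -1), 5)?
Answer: 361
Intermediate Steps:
G = -15 (G = Mul(-3, 5) = -15)
q = 36 (q = Pow(Add(-3, -3), 2) = Pow(-6, 2) = 36)
Pow(Add(G, Add(q, Mul(-1, Function('k')(-3)))), 2) = Pow(Add(-15, Add(36, Mul(-1, 2))), 2) = Pow(Add(-15, Add(36, -2)), 2) = Pow(Add(-15, 34), 2) = Pow(19, 2) = 361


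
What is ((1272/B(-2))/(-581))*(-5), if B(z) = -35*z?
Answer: 636/4067 ≈ 0.15638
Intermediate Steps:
((1272/B(-2))/(-581))*(-5) = ((1272/((-35*(-2))))/(-581))*(-5) = ((1272/70)*(-1/581))*(-5) = ((1272*(1/70))*(-1/581))*(-5) = ((636/35)*(-1/581))*(-5) = -636/20335*(-5) = 636/4067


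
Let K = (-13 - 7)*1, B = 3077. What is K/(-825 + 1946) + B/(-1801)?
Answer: -3485337/2018921 ≈ -1.7263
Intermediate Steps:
K = -20 (K = -20*1 = -20)
K/(-825 + 1946) + B/(-1801) = -20/(-825 + 1946) + 3077/(-1801) = -20/1121 + 3077*(-1/1801) = -20*1/1121 - 3077/1801 = -20/1121 - 3077/1801 = -3485337/2018921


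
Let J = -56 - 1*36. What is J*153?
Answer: -14076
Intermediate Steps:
J = -92 (J = -56 - 36 = -92)
J*153 = -92*153 = -14076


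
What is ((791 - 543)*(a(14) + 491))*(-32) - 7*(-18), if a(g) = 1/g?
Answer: -27279118/7 ≈ -3.8970e+6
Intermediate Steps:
((791 - 543)*(a(14) + 491))*(-32) - 7*(-18) = ((791 - 543)*(1/14 + 491))*(-32) - 7*(-18) = (248*(1/14 + 491))*(-32) + 126 = (248*(6875/14))*(-32) + 126 = (852500/7)*(-32) + 126 = -27280000/7 + 126 = -27279118/7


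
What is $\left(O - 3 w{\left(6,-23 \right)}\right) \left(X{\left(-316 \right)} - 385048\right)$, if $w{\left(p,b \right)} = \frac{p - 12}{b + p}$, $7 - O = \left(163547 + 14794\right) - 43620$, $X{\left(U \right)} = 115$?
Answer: $\frac{881556619548}{17} \approx 5.1856 \cdot 10^{10}$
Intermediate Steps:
$O = -134714$ ($O = 7 - \left(\left(163547 + 14794\right) - 43620\right) = 7 - \left(178341 - 43620\right) = 7 - 134721 = -134714$)
$w{\left(p,b \right)} = \frac{-12 + p}{b + p}$
$\left(O - 3 w{\left(6,-23 \right)}\right) \left(X{\left(-316 \right)} - 385048\right) = \left(-134714 - 3 \frac{-12 + 6}{-23 + 6}\right) \left(115 - 385048\right) = \left(-134714 - 3 \frac{1}{-17} \left(-6\right)\right) \left(-384933\right) = \left(-134714 - 3 \left(\left(- \frac{1}{17}\right) \left(-6\right)\right)\right) \left(-384933\right) = \left(-134714 - \frac{18}{17}\right) \left(-384933\right) = \left(- \frac{2290156}{17}\right) \left(-384933\right) = \frac{881556619548}{17}$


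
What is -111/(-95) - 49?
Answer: -4544/95 ≈ -47.832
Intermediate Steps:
-111/(-95) - 49 = -111*(-1/95) - 49 = 111/95 - 49 = -4544/95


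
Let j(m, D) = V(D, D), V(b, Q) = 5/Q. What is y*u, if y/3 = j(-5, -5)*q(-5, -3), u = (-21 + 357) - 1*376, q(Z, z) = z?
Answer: -360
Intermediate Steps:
j(m, D) = 5/D
u = -40 (u = 336 - 376 = -40)
y = 9 (y = 3*((5/(-5))*(-3)) = 3*((5*(-1/5))*(-3)) = 3*(-1*(-3)) = 3*3 = 9)
y*u = 9*(-40) = -360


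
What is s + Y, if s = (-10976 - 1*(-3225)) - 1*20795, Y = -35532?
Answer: -64078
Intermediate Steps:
s = -28546 (s = (-10976 + 3225) - 20795 = -7751 - 20795 = -28546)
s + Y = -28546 - 35532 = -64078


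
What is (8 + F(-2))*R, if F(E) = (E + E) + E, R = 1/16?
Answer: ⅛ ≈ 0.12500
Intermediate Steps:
R = 1/16 ≈ 0.062500
F(E) = 3*E (F(E) = 2*E + E = 3*E)
(8 + F(-2))*R = (8 + 3*(-2))*(1/16) = (8 - 6)*(1/16) = 2*(1/16) = ⅛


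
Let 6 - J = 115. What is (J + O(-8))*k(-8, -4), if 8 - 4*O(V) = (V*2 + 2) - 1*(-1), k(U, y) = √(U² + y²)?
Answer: -415*√5 ≈ -927.97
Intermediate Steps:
J = -109 (J = 6 - 1*115 = 6 - 115 = -109)
O(V) = 5/4 - V/2 (O(V) = 2 - ((V*2 + 2) - 1*(-1))/4 = 2 - ((2*V + 2) + 1)/4 = 2 - ((2 + 2*V) + 1)/4 = 2 - (3 + 2*V)/4 = 2 + (-¾ - V/2) = 5/4 - V/2)
(J + O(-8))*k(-8, -4) = (-109 + (5/4 - ½*(-8)))*√((-8)² + (-4)²) = (-109 + (5/4 + 4))*√(64 + 16) = (-109 + 21/4)*√80 = -415*√5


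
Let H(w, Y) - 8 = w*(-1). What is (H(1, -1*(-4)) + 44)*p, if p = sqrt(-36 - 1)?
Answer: 51*I*sqrt(37) ≈ 310.22*I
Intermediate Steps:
H(w, Y) = 8 - w (H(w, Y) = 8 + w*(-1) = 8 - w)
p = I*sqrt(37) (p = sqrt(-37) = I*sqrt(37) ≈ 6.0828*I)
(H(1, -1*(-4)) + 44)*p = ((8 - 1*1) + 44)*(I*sqrt(37)) = ((8 - 1) + 44)*(I*sqrt(37)) = (7 + 44)*(I*sqrt(37)) = 51*(I*sqrt(37)) = 51*I*sqrt(37)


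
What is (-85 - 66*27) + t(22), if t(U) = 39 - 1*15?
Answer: -1843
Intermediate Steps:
t(U) = 24 (t(U) = 39 - 15 = 24)
(-85 - 66*27) + t(22) = (-85 - 66*27) + 24 = (-85 - 1782) + 24 = -1867 + 24 = -1843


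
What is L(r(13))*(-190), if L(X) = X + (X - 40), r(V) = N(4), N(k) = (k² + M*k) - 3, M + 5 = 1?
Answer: 8740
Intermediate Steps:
M = -4 (M = -5 + 1 = -4)
N(k) = -3 + k² - 4*k (N(k) = (k² - 4*k) - 3 = -3 + k² - 4*k)
r(V) = -3 (r(V) = -3 + 4² - 4*4 = -3 + 16 - 16 = -3)
L(X) = -40 + 2*X (L(X) = X + (-40 + X) = -40 + 2*X)
L(r(13))*(-190) = (-40 + 2*(-3))*(-190) = (-40 - 6)*(-190) = -46*(-190) = 8740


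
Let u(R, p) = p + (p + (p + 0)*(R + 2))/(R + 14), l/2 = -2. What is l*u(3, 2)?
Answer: -184/17 ≈ -10.824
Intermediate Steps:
l = -4 (l = 2*(-2) = -4)
u(R, p) = p + (p + p*(2 + R))/(14 + R)
l*u(3, 2) = -8*(17 + 2*3)/(14 + 3) = -8*(17 + 6)/17 = -8*23/17 = -4*46/17 = -184/17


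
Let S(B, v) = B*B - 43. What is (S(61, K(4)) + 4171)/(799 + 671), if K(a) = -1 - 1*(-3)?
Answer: 7849/1470 ≈ 5.3395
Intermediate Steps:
K(a) = 2 (K(a) = -1 + 3 = 2)
S(B, v) = -43 + B² (S(B, v) = B² - 43 = -43 + B²)
(S(61, K(4)) + 4171)/(799 + 671) = ((-43 + 61²) + 4171)/(799 + 671) = ((-43 + 3721) + 4171)/1470 = (3678 + 4171)*(1/1470) = 7849*(1/1470) = 7849/1470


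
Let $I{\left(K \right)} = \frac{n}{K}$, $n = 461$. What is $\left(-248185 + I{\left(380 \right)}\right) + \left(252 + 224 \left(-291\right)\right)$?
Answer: $- \frac{118983999}{380} \approx -3.1312 \cdot 10^{5}$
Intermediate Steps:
$I{\left(K \right)} = \frac{461}{K}$
$\left(-248185 + I{\left(380 \right)}\right) + \left(252 + 224 \left(-291\right)\right) = \left(-248185 + \frac{461}{380}\right) + \left(252 + 224 \left(-291\right)\right) = \left(-248185 + 461 \cdot \frac{1}{380}\right) + \left(252 - 65184\right) = \left(-248185 + \frac{461}{380}\right) - 64932 = - \frac{94309839}{380} - 64932 = - \frac{118983999}{380}$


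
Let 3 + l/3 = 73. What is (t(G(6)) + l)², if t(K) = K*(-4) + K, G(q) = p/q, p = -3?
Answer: 178929/4 ≈ 44732.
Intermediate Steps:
l = 210 (l = -9 + 3*73 = -9 + 219 = 210)
G(q) = -3/q
t(K) = -3*K (t(K) = -4*K + K = -3*K)
(t(G(6)) + l)² = (-(-9)/6 + 210)² = (-3*(-½) + 210)² = (3/2 + 210)² = (423/2)² = 178929/4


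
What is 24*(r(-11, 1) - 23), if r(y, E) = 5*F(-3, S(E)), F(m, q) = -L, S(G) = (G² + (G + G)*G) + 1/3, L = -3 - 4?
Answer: 288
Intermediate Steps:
L = -7
S(G) = ⅓ + 3*G² (S(G) = (G² + (2*G)*G) + 1*(⅓) = (G² + 2*G²) + ⅓ = 3*G² + ⅓ = ⅓ + 3*G²)
F(m, q) = 7 (F(m, q) = -1*(-7) = 7)
r(y, E) = 35 (r(y, E) = 5*7 = 35)
24*(r(-11, 1) - 23) = 24*(35 - 23) = 24*12 = 288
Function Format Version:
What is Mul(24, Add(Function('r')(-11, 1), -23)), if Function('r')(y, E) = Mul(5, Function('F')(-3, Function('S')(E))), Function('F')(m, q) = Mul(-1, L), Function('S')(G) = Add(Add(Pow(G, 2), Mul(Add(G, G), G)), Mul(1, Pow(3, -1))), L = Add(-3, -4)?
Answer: 288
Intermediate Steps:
L = -7
Function('S')(G) = Add(Rational(1, 3), Mul(3, Pow(G, 2))) (Function('S')(G) = Add(Add(Pow(G, 2), Mul(Mul(2, G), G)), Mul(1, Rational(1, 3))) = Add(Add(Pow(G, 2), Mul(2, Pow(G, 2))), Rational(1, 3)) = Add(Mul(3, Pow(G, 2)), Rational(1, 3)) = Add(Rational(1, 3), Mul(3, Pow(G, 2))))
Function('F')(m, q) = 7 (Function('F')(m, q) = Mul(-1, -7) = 7)
Function('r')(y, E) = 35 (Function('r')(y, E) = Mul(5, 7) = 35)
Mul(24, Add(Function('r')(-11, 1), -23)) = Mul(24, Add(35, -23)) = Mul(24, 12) = 288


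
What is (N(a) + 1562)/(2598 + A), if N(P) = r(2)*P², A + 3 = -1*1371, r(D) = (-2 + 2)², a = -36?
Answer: 781/612 ≈ 1.2761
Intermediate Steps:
r(D) = 0 (r(D) = 0² = 0)
A = -1374 (A = -3 - 1*1371 = -3 - 1371 = -1374)
N(P) = 0 (N(P) = 0*P² = 0)
(N(a) + 1562)/(2598 + A) = (0 + 1562)/(2598 - 1374) = 1562/1224 = 1562*(1/1224) = 781/612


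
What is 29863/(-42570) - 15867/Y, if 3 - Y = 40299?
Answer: -87983543/285900120 ≈ -0.30774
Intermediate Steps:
Y = -40296 (Y = 3 - 1*40299 = 3 - 40299 = -40296)
29863/(-42570) - 15867/Y = 29863/(-42570) - 15867/(-40296) = 29863*(-1/42570) - 15867*(-1/40296) = -29863/42570 + 5289/13432 = -87983543/285900120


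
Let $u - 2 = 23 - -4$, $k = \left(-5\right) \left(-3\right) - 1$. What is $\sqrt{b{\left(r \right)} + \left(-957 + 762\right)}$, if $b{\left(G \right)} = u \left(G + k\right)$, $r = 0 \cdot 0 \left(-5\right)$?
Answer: $\sqrt{211} \approx 14.526$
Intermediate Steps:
$k = 14$ ($k = 15 - 1 = 14$)
$u = 29$ ($u = 2 + \left(23 - -4\right) = 2 + \left(23 + 4\right) = 2 + 27 = 29$)
$r = 0$ ($r = 0 \left(-5\right) = 0$)
$b{\left(G \right)} = 406 + 29 G$ ($b{\left(G \right)} = 29 \left(G + 14\right) = 29 \left(14 + G\right) = 406 + 29 G$)
$\sqrt{b{\left(r \right)} + \left(-957 + 762\right)} = \sqrt{\left(406 + 29 \cdot 0\right) + \left(-957 + 762\right)} = \sqrt{\left(406 + 0\right) - 195} = \sqrt{406 - 195} = \sqrt{211}$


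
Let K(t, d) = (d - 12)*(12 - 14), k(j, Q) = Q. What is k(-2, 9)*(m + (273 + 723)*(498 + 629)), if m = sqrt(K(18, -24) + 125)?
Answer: 10102428 + 9*sqrt(197) ≈ 1.0103e+7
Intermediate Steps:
K(t, d) = 24 - 2*d (K(t, d) = (-12 + d)*(-2) = 24 - 2*d)
m = sqrt(197) (m = sqrt((24 - 2*(-24)) + 125) = sqrt((24 + 48) + 125) = sqrt(72 + 125) = sqrt(197) ≈ 14.036)
k(-2, 9)*(m + (273 + 723)*(498 + 629)) = 9*(sqrt(197) + (273 + 723)*(498 + 629)) = 9*(sqrt(197) + 996*1127) = 9*(sqrt(197) + 1122492) = 9*(1122492 + sqrt(197)) = 10102428 + 9*sqrt(197)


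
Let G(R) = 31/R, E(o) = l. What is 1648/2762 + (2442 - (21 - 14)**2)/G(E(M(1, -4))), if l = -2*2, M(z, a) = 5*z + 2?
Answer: -13193388/42811 ≈ -308.18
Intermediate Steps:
M(z, a) = 2 + 5*z
l = -4
E(o) = -4
1648/2762 + (2442 - (21 - 14)**2)/G(E(M(1, -4))) = 1648/2762 + (2442 - (21 - 14)**2)/((31/(-4))) = 1648*(1/2762) + (2442 - 1*7**2)/((31*(-1/4))) = 824/1381 + (2442 - 1*49)/(-31/4) = 824/1381 + (2442 - 49)*(-4/31) = 824/1381 + 2393*(-4/31) = 824/1381 - 9572/31 = -13193388/42811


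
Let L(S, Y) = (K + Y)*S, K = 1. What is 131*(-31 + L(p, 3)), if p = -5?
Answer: -6681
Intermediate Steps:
L(S, Y) = S*(1 + Y) (L(S, Y) = (1 + Y)*S = S*(1 + Y))
131*(-31 + L(p, 3)) = 131*(-31 - 5*(1 + 3)) = 131*(-31 - 5*4) = 131*(-31 - 20) = 131*(-51) = -6681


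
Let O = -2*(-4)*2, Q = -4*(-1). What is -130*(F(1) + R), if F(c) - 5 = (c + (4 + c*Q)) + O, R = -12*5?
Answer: 3900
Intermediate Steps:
Q = 4
R = -60
O = 16 (O = 8*2 = 16)
F(c) = 25 + 5*c (F(c) = 5 + ((c + (4 + c*4)) + 16) = 5 + ((c + (4 + 4*c)) + 16) = 5 + ((4 + 5*c) + 16) = 5 + (20 + 5*c) = 25 + 5*c)
-130*(F(1) + R) = -130*((25 + 5*1) - 60) = -130*((25 + 5) - 60) = -130*(30 - 60) = -130*(-30) = 3900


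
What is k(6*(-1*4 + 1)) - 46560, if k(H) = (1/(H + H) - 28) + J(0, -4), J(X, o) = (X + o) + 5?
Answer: -1677133/36 ≈ -46587.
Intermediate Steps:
J(X, o) = 5 + X + o
k(H) = -27 + 1/(2*H) (k(H) = (1/(H + H) - 28) + (5 + 0 - 4) = (1/(2*H) - 28) + 1 = (-28 + 1/(2*H)) + 1 = -27 + 1/(2*H))
k(6*(-1*4 + 1)) - 46560 = (-27 + 1/(2*((6*(-1*4 + 1))))) - 46560 = (-27 + 1/(2*((6*(-4 + 1))))) - 46560 = (-27 + 1/(2*((6*(-3))))) - 46560 = (-27 + (½)/(-18)) - 46560 = (-27 + (½)*(-1/18)) - 46560 = (-27 - 1/36) - 46560 = -973/36 - 46560 = -1677133/36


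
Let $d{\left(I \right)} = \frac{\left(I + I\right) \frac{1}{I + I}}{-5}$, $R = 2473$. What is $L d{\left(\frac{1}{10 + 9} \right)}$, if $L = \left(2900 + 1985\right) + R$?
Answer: $- \frac{7358}{5} \approx -1471.6$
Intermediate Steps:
$d{\left(I \right)} = - \frac{1}{5}$ ($d{\left(I \right)} = \frac{2 I}{2 I} \left(- \frac{1}{5}\right) = 2 I \frac{1}{2 I} \left(- \frac{1}{5}\right) = 1 \left(- \frac{1}{5}\right) = - \frac{1}{5}$)
$L = 7358$ ($L = \left(2900 + 1985\right) + 2473 = 4885 + 2473 = 7358$)
$L d{\left(\frac{1}{10 + 9} \right)} = 7358 \left(- \frac{1}{5}\right) = - \frac{7358}{5}$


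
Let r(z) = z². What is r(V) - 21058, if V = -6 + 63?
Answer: -17809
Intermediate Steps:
V = 57
r(V) - 21058 = 57² - 21058 = 3249 - 21058 = -17809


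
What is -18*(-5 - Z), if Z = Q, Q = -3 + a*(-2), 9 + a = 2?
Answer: 288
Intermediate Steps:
a = -7 (a = -9 + 2 = -7)
Q = 11 (Q = -3 - 7*(-2) = -3 + 14 = 11)
Z = 11
-18*(-5 - Z) = -18*(-5 - 1*11) = -18*(-5 - 11) = -18*(-16) = 288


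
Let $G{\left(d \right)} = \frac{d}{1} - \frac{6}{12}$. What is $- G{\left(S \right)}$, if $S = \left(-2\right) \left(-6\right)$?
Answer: $- \frac{23}{2} \approx -11.5$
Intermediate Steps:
$S = 12$
$G{\left(d \right)} = - \frac{1}{2} + d$ ($G{\left(d \right)} = d 1 - \frac{1}{2} = d - \frac{1}{2} = - \frac{1}{2} + d$)
$- G{\left(S \right)} = - (- \frac{1}{2} + 12) = \left(-1\right) \frac{23}{2} = - \frac{23}{2}$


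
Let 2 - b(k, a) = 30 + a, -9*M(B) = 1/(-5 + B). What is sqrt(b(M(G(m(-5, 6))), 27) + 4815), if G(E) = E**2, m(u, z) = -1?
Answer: 2*sqrt(1190) ≈ 68.993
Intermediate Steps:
M(B) = -1/(9*(-5 + B))
b(k, a) = -28 - a (b(k, a) = 2 - (30 + a) = 2 + (-30 - a) = -28 - a)
sqrt(b(M(G(m(-5, 6))), 27) + 4815) = sqrt((-28 - 1*27) + 4815) = sqrt((-28 - 27) + 4815) = sqrt(-55 + 4815) = sqrt(4760) = 2*sqrt(1190)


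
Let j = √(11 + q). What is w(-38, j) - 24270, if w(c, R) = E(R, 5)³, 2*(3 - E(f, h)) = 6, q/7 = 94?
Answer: -24270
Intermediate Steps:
q = 658 (q = 7*94 = 658)
E(f, h) = 0 (E(f, h) = 3 - ½*6 = 3 - 3 = 0)
j = √669 (j = √(11 + 658) = √669 ≈ 25.865)
w(c, R) = 0 (w(c, R) = 0³ = 0)
w(-38, j) - 24270 = 0 - 24270 = -24270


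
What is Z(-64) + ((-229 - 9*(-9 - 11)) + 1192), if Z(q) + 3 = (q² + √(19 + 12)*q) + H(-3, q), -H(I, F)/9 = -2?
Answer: 5254 - 64*√31 ≈ 4897.7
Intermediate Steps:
H(I, F) = 18 (H(I, F) = -9*(-2) = 18)
Z(q) = 15 + q² + q*√31 (Z(q) = -3 + ((q² + √(19 + 12)*q) + 18) = -3 + ((q² + √31*q) + 18) = -3 + ((q² + q*√31) + 18) = -3 + (18 + q² + q*√31) = 15 + q² + q*√31)
Z(-64) + ((-229 - 9*(-9 - 11)) + 1192) = (15 + (-64)² - 64*√31) + ((-229 - 9*(-9 - 11)) + 1192) = (15 + 4096 - 64*√31) + ((-229 - 9*(-20)) + 1192) = (4111 - 64*√31) + ((-229 + 180) + 1192) = (4111 - 64*√31) + (-49 + 1192) = (4111 - 64*√31) + 1143 = 5254 - 64*√31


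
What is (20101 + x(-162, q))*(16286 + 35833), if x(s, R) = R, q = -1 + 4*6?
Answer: 1048842756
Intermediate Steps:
q = 23 (q = -1 + 24 = 23)
(20101 + x(-162, q))*(16286 + 35833) = (20101 + 23)*(16286 + 35833) = 20124*52119 = 1048842756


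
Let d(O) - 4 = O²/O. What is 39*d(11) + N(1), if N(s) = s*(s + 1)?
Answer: 587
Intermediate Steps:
N(s) = s*(1 + s)
d(O) = 4 + O (d(O) = 4 + O²/O = 4 + O)
39*d(11) + N(1) = 39*(4 + 11) + 1*(1 + 1) = 39*15 + 1*2 = 585 + 2 = 587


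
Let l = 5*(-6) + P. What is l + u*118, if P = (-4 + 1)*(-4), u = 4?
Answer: 454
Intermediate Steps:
P = 12 (P = -3*(-4) = 12)
l = -18 (l = 5*(-6) + 12 = -30 + 12 = -18)
l + u*118 = -18 + 4*118 = -18 + 472 = 454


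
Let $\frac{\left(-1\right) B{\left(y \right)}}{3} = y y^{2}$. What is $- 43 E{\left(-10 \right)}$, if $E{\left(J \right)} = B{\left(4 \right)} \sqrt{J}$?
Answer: $8256 i \sqrt{10} \approx 26108.0 i$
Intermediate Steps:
$B{\left(y \right)} = - 3 y^{3}$ ($B{\left(y \right)} = - 3 y y^{2} = - 3 y^{3}$)
$E{\left(J \right)} = - 192 \sqrt{J}$ ($E{\left(J \right)} = - 3 \cdot 4^{3} \sqrt{J} = \left(-3\right) 64 \sqrt{J} = - 192 \sqrt{J}$)
$- 43 E{\left(-10 \right)} = - 43 \left(- 192 \sqrt{-10}\right) = - 43 \left(- 192 i \sqrt{10}\right) = 8256 i \sqrt{10}$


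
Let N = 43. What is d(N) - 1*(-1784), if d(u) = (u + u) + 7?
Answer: 1877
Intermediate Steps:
d(u) = 7 + 2*u (d(u) = 2*u + 7 = 7 + 2*u)
d(N) - 1*(-1784) = (7 + 2*43) - 1*(-1784) = (7 + 86) + 1784 = 93 + 1784 = 1877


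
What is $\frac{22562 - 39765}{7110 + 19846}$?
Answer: $- \frac{17203}{26956} \approx -0.63819$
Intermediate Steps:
$\frac{22562 - 39765}{7110 + 19846} = \frac{22562 - 39765}{26956} = \left(-17203\right) \frac{1}{26956} = - \frac{17203}{26956}$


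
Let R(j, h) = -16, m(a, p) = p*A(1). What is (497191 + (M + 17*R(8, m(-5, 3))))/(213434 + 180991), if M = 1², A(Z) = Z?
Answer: 33128/26295 ≈ 1.2599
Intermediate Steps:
m(a, p) = p (m(a, p) = p*1 = p)
M = 1
(497191 + (M + 17*R(8, m(-5, 3))))/(213434 + 180991) = (497191 + (1 + 17*(-16)))/(213434 + 180991) = (497191 + (1 - 272))/394425 = (497191 - 271)*(1/394425) = 496920*(1/394425) = 33128/26295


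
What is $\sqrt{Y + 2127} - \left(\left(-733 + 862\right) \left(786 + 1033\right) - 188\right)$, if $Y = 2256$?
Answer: $-234463 + 3 \sqrt{487} \approx -2.344 \cdot 10^{5}$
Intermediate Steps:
$\sqrt{Y + 2127} - \left(\left(-733 + 862\right) \left(786 + 1033\right) - 188\right) = \sqrt{2256 + 2127} - \left(\left(-733 + 862\right) \left(786 + 1033\right) - 188\right) = \sqrt{4383} - \left(129 \cdot 1819 - 188\right) = 3 \sqrt{487} - \left(234651 - 188\right) = 3 \sqrt{487} - 234463 = -234463 + 3 \sqrt{487}$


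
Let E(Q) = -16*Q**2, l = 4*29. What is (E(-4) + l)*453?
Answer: -63420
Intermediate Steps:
l = 116
(E(-4) + l)*453 = (-16*(-4)**2 + 116)*453 = (-16*16 + 116)*453 = (-256 + 116)*453 = -140*453 = -63420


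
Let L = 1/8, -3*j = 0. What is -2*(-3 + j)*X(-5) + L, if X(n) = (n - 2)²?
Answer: 2353/8 ≈ 294.13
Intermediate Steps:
X(n) = (-2 + n)²
j = 0 (j = -⅓*0 = 0)
L = ⅛ ≈ 0.12500
-2*(-3 + j)*X(-5) + L = -2*(-3 + 0)*(-2 - 5)² + ⅛ = -(-6)*(-7)² + ⅛ = -(-6)*49 + ⅛ = -2*(-147) + ⅛ = 294 + ⅛ = 2353/8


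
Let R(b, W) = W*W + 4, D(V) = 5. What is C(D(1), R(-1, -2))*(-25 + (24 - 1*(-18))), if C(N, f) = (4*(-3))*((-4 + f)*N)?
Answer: -4080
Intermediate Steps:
R(b, W) = 4 + W² (R(b, W) = W² + 4 = 4 + W²)
C(N, f) = -12*N*(-4 + f)
C(D(1), R(-1, -2))*(-25 + (24 - 1*(-18))) = (12*5*(4 - (4 + (-2)²)))*(-25 + (24 - 1*(-18))) = (12*5*(4 - (4 + 4)))*(-25 + (24 + 18)) = (12*5*(4 - 1*8))*(-25 + 42) = (12*5*(4 - 8))*17 = (12*5*(-4))*17 = -240*17 = -4080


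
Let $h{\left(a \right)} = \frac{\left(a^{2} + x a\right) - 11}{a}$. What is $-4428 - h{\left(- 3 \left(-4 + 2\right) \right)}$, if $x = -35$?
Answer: $- \frac{26383}{6} \approx -4397.2$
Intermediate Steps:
$h{\left(a \right)} = \frac{-11 + a^{2} - 35 a}{a}$ ($h{\left(a \right)} = \frac{\left(a^{2} - 35 a\right) - 11}{a} = \frac{-11 + a^{2} - 35 a}{a}$)
$-4428 - h{\left(- 3 \left(-4 + 2\right) \right)} = -4428 - \left(-35 - 3 \left(-4 + 2\right) - \frac{11}{\left(-3\right) \left(-4 + 2\right)}\right) = -4428 - \left(-35 - -6 - \frac{11}{\left(-3\right) \left(-2\right)}\right) = -4428 - \left(-35 + 6 - \frac{11}{6}\right) = -4428 - - \frac{185}{6} = -4428 + \frac{185}{6} = - \frac{26383}{6}$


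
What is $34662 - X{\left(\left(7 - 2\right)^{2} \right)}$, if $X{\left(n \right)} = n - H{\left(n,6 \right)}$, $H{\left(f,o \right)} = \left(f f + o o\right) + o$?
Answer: $35304$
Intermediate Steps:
$H{\left(f,o \right)} = o + f^{2} + o^{2}$ ($H{\left(f,o \right)} = \left(f^{2} + o^{2}\right) + o = o + f^{2} + o^{2}$)
$X{\left(n \right)} = -42 + n - n^{2}$ ($X{\left(n \right)} = n - \left(6 + n^{2} + 6^{2}\right) = n - \left(6 + n^{2} + 36\right) = n - \left(42 + n^{2}\right) = -42 + n - n^{2}$)
$34662 - X{\left(\left(7 - 2\right)^{2} \right)} = 34662 - \left(-42 + \left(7 - 2\right)^{2} - \left(\left(7 - 2\right)^{2}\right)^{2}\right) = 34662 - \left(-42 + 5^{2} - \left(5^{2}\right)^{2}\right) = 34662 - \left(-42 + 25 - 25^{2}\right) = 34662 - \left(-42 + 25 - 625\right) = 34662 - -642 = 34662 + 642 = 35304$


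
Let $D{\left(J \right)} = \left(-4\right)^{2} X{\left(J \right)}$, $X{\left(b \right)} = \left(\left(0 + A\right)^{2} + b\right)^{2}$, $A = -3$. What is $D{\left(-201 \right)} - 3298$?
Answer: $586526$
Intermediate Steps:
$X{\left(b \right)} = \left(9 + b\right)^{2}$ ($X{\left(b \right)} = \left(\left(0 - 3\right)^{2} + b\right)^{2} = \left(\left(-3\right)^{2} + b\right)^{2} = \left(9 + b\right)^{2}$)
$D{\left(J \right)} = 16 \left(9 + J\right)^{2}$ ($D{\left(J \right)} = \left(-4\right)^{2} \left(9 + J\right)^{2} = 16 \left(9 + J\right)^{2}$)
$D{\left(-201 \right)} - 3298 = 16 \left(9 - 201\right)^{2} - 3298 = 16 \left(-192\right)^{2} - 3298 = 16 \cdot 36864 - 3298 = 589824 - 3298 = 586526$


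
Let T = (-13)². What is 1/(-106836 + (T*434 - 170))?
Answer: -1/33660 ≈ -2.9709e-5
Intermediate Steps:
T = 169
1/(-106836 + (T*434 - 170)) = 1/(-106836 + (169*434 - 170)) = 1/(-106836 + (73346 - 170)) = 1/(-106836 + 73176) = 1/(-33660) = -1/33660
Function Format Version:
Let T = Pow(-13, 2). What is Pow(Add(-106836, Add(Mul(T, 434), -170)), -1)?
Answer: Rational(-1, 33660) ≈ -2.9709e-5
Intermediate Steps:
T = 169
Pow(Add(-106836, Add(Mul(T, 434), -170)), -1) = Pow(Add(-106836, Add(Mul(169, 434), -170)), -1) = Pow(Add(-106836, Add(73346, -170)), -1) = Pow(Add(-106836, 73176), -1) = Pow(-33660, -1) = Rational(-1, 33660)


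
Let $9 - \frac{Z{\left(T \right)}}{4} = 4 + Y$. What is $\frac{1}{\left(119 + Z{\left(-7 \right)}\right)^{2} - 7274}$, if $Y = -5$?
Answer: $\frac{1}{18007} \approx 5.5534 \cdot 10^{-5}$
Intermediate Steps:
$Z{\left(T \right)} = 40$ ($Z{\left(T \right)} = 36 - 4 \left(4 - 5\right) = 36 - -4 = 36 + 4 = 40$)
$\frac{1}{\left(119 + Z{\left(-7 \right)}\right)^{2} - 7274} = \frac{1}{\left(119 + 40\right)^{2} - 7274} = \frac{1}{159^{2} - 7274} = \frac{1}{25281 - 7274} = \frac{1}{18007}$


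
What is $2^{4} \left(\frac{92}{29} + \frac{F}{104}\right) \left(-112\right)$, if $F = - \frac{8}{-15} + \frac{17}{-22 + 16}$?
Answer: $- \frac{10641456}{1885} \approx -5645.3$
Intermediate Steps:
$F = - \frac{23}{10}$ ($F = \left(-8\right) \left(- \frac{1}{15}\right) + \frac{17}{-6} = \frac{8}{15} + 17 \left(- \frac{1}{6}\right) = \frac{8}{15} - \frac{17}{6} = - \frac{23}{10} \approx -2.3$)
$2^{4} \left(\frac{92}{29} + \frac{F}{104}\right) \left(-112\right) = 2^{4} \left(\frac{92}{29} - \frac{23}{10 \cdot 104}\right) \left(-112\right) = 16 \left(92 \cdot \frac{1}{29} - \frac{23}{1040}\right) \left(-112\right) = 16 \left(\frac{92}{29} - \frac{23}{1040}\right) \left(-112\right) = 16 \cdot \frac{95013}{30160} \left(-112\right) = \frac{95013}{1885} \left(-112\right) = - \frac{10641456}{1885}$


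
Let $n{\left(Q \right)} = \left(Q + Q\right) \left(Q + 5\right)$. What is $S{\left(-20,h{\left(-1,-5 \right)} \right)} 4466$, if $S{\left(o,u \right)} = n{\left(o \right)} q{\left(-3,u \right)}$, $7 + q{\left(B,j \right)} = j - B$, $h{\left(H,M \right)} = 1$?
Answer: $-8038800$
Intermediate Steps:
$q{\left(B,j \right)} = -7 + j - B$ ($q{\left(B,j \right)} = -7 - \left(B - j\right) = -7 + j - B$)
$n{\left(Q \right)} = 2 Q \left(5 + Q\right)$
$S{\left(o,u \right)} = 2 o \left(-4 + u\right) \left(5 + o\right)$ ($S{\left(o,u \right)} = 2 o \left(5 + o\right) \left(-7 + u - -3\right) = 2 o \left(5 + o\right) \left(-7 + u + 3\right) = 2 o \left(5 + o\right) \left(-4 + u\right) = 2 o \left(-4 + u\right) \left(5 + o\right)$)
$S{\left(-20,h{\left(-1,-5 \right)} \right)} 4466 = 2 \left(-20\right) \left(-4 + 1\right) \left(5 - 20\right) 4466 = 2 \left(-20\right) \left(-3\right) \left(-15\right) 4466 = \left(-1800\right) 4466 = -8038800$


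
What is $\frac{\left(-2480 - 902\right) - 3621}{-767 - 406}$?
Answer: $\frac{7003}{1173} \approx 5.9702$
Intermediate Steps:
$\frac{\left(-2480 - 902\right) - 3621}{-767 - 406} = \frac{-3382 - 3621}{-1173} = \left(-7003\right) \left(- \frac{1}{1173}\right) = \frac{7003}{1173}$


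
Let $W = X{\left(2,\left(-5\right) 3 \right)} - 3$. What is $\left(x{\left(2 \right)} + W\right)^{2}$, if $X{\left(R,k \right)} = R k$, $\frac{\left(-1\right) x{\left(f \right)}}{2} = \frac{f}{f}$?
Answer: $1225$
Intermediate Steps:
$x{\left(f \right)} = -2$ ($x{\left(f \right)} = - 2 \frac{f}{f} = \left(-2\right) 1 = -2$)
$W = -33$ ($W = 2 \left(\left(-5\right) 3\right) - 3 = 2 \left(-15\right) - 3 = -30 - 3 = -33$)
$\left(x{\left(2 \right)} + W\right)^{2} = \left(-2 - 33\right)^{2} = \left(-35\right)^{2} = 1225$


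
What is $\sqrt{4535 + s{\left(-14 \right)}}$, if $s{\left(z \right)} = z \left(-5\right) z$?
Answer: $3 \sqrt{395} \approx 59.624$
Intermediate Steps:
$s{\left(z \right)} = - 5 z^{2}$ ($s{\left(z \right)} = - 5 z z = - 5 z^{2}$)
$\sqrt{4535 + s{\left(-14 \right)}} = \sqrt{4535 - 5 \left(-14\right)^{2}} = \sqrt{4535 - 980} = \sqrt{3555} = 3 \sqrt{395}$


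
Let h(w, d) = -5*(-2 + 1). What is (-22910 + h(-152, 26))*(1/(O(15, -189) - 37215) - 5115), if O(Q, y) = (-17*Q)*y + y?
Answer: 140473728380/1199 ≈ 1.1716e+8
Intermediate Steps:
h(w, d) = 5 (h(w, d) = -5*(-1) = 5)
O(Q, y) = y - 17*Q*y (O(Q, y) = -17*Q*y + y = y - 17*Q*y)
(-22910 + h(-152, 26))*(1/(O(15, -189) - 37215) - 5115) = (-22910 + 5)*(1/(-189*(1 - 17*15) - 37215) - 5115) = -22905*(1/(-189*(1 - 255) - 37215) - 5115) = -22905*(1/(-189*(-254) - 37215) - 5115) = -22905*(1/(48006 - 37215) - 5115) = -22905*(1/10791 - 5115) = -22905*(-55195964/10791) = 140473728380/1199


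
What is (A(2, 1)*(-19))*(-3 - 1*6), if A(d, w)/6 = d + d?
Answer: 4104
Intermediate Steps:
A(d, w) = 12*d (A(d, w) = 6*(d + d) = 6*(2*d) = 12*d)
(A(2, 1)*(-19))*(-3 - 1*6) = ((12*2)*(-19))*(-3 - 1*6) = (24*(-19))*(-3 - 6) = -456*(-9) = 4104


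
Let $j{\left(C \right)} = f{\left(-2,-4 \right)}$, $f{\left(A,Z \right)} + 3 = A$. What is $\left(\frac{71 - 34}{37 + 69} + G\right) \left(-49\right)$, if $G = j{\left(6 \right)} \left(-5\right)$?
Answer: $- \frac{131663}{106} \approx -1242.1$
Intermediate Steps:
$f{\left(A,Z \right)} = -3 + A$
$j{\left(C \right)} = -5$ ($j{\left(C \right)} = -3 - 2 = -5$)
$G = 25$ ($G = \left(-5\right) \left(-5\right) = 25$)
$\left(\frac{71 - 34}{37 + 69} + G\right) \left(-49\right) = \left(\frac{71 - 34}{37 + 69} + 25\right) \left(-49\right) = \left(\frac{37}{106} + 25\right) \left(-49\right) = \frac{2687}{106} \left(-49\right) = - \frac{131663}{106}$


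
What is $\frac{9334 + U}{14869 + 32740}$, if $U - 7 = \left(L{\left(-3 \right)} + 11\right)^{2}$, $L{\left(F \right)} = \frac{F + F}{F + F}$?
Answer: $\frac{9485}{47609} \approx 0.19923$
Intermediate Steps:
$L{\left(F \right)} = 1$ ($L{\left(F \right)} = \frac{2 F}{2 F} = 2 F \frac{1}{2 F} = 1$)
$U = 151$ ($U = 7 + \left(1 + 11\right)^{2} = 7 + 12^{2} = 7 + 144 = 151$)
$\frac{9334 + U}{14869 + 32740} = \frac{9334 + 151}{14869 + 32740} = \frac{9485}{47609}$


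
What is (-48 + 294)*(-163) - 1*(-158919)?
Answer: 118821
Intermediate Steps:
(-48 + 294)*(-163) - 1*(-158919) = 246*(-163) + 158919 = -40098 + 158919 = 118821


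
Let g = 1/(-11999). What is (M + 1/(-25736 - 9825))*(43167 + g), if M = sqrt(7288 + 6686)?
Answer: -517960832/426696439 + 517960832*sqrt(13974)/11999 ≈ 5.1028e+6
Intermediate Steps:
M = sqrt(13974) ≈ 118.21
g = -1/11999 ≈ -8.3340e-5
(M + 1/(-25736 - 9825))*(43167 + g) = (sqrt(13974) + 1/(-25736 - 9825))*(43167 - 1/11999) = (sqrt(13974) + 1/(-35561))*(517960832/11999) = (sqrt(13974) - 1/35561)*(517960832/11999) = (-1/35561 + sqrt(13974))*(517960832/11999) = -517960832/426696439 + 517960832*sqrt(13974)/11999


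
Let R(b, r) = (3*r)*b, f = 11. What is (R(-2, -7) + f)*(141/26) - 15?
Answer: 7083/26 ≈ 272.42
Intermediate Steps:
R(b, r) = 3*b*r
(R(-2, -7) + f)*(141/26) - 15 = (3*(-2)*(-7) + 11)*(141/26) - 15 = (42 + 11)*(141*(1/26)) - 15 = 53*(141/26) - 15 = 7473/26 - 15 = 7083/26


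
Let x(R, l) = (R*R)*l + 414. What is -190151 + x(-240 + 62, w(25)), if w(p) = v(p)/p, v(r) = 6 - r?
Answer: -5345421/25 ≈ -2.1382e+5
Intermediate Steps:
w(p) = (6 - p)/p
x(R, l) = 414 + l*R² (x(R, l) = R²*l + 414 = l*R² + 414 = 414 + l*R²)
-190151 + x(-240 + 62, w(25)) = -190151 + (414 + ((6 - 1*25)/25)*(-240 + 62)²) = -190151 + (414 + ((6 - 25)/25)*(-178)²) = -190151 + (414 + ((1/25)*(-19))*31684) = -190151 + (414 - 19/25*31684) = -190151 + (414 - 601996/25) = -190151 - 591646/25 = -5345421/25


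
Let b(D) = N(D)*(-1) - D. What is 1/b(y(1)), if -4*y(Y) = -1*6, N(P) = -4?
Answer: ⅖ ≈ 0.40000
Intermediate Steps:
y(Y) = 3/2 (y(Y) = -(-1)*6/4 = -¼*(-6) = 3/2)
b(D) = 4 - D (b(D) = -4*(-1) - D = 4 - D)
1/b(y(1)) = 1/(4 - 1*3/2) = 1/(4 - 3/2) = 1/(5/2) = ⅖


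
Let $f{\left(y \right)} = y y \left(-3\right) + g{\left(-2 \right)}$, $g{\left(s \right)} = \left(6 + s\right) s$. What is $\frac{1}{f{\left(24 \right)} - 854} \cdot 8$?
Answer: $- \frac{4}{1295} \approx -0.0030888$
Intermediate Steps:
$g{\left(s \right)} = s \left(6 + s\right)$
$f{\left(y \right)} = -8 - 3 y^{2}$ ($f{\left(y \right)} = y y \left(-3\right) - 2 \left(6 - 2\right) = y \left(- 3 y\right) - 8 = - 3 y^{2} - 8 = -8 - 3 y^{2}$)
$\frac{1}{f{\left(24 \right)} - 854} \cdot 8 = \frac{1}{\left(-8 - 3 \cdot 24^{2}\right) - 854} \cdot 8 = \frac{1}{\left(-8 - 1728\right) - 854} \cdot 8 = \frac{1}{-1736 - 854} \cdot 8 = \frac{1}{-2590} \cdot 8 = \left(- \frac{1}{2590}\right) 8 = - \frac{4}{1295}$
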